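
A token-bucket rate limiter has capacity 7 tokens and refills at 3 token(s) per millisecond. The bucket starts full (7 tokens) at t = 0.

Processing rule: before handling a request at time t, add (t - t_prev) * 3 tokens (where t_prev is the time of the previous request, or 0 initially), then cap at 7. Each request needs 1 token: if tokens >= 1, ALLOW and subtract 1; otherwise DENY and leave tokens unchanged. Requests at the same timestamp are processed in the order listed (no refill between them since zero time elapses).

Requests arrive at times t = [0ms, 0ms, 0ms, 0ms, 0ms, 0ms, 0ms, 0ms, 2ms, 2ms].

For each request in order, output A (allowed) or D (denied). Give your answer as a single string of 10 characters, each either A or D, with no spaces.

Answer: AAAAAAADAA

Derivation:
Simulating step by step:
  req#1 t=0ms: ALLOW
  req#2 t=0ms: ALLOW
  req#3 t=0ms: ALLOW
  req#4 t=0ms: ALLOW
  req#5 t=0ms: ALLOW
  req#6 t=0ms: ALLOW
  req#7 t=0ms: ALLOW
  req#8 t=0ms: DENY
  req#9 t=2ms: ALLOW
  req#10 t=2ms: ALLOW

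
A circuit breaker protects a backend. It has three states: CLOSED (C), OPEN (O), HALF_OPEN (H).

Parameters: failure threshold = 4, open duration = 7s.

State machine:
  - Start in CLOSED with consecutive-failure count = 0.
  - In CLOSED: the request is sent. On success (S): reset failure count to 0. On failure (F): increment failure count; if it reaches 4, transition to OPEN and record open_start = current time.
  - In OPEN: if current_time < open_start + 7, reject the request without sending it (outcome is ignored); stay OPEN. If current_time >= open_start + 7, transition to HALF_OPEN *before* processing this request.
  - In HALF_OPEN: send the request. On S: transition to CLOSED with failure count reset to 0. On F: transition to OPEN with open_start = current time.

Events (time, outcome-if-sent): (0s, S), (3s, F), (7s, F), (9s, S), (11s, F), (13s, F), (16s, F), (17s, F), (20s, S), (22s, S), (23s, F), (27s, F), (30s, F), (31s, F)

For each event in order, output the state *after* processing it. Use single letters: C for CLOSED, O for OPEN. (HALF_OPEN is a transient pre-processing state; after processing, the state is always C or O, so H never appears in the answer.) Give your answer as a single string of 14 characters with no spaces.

Answer: CCCCCCCOOOOOOO

Derivation:
State after each event:
  event#1 t=0s outcome=S: state=CLOSED
  event#2 t=3s outcome=F: state=CLOSED
  event#3 t=7s outcome=F: state=CLOSED
  event#4 t=9s outcome=S: state=CLOSED
  event#5 t=11s outcome=F: state=CLOSED
  event#6 t=13s outcome=F: state=CLOSED
  event#7 t=16s outcome=F: state=CLOSED
  event#8 t=17s outcome=F: state=OPEN
  event#9 t=20s outcome=S: state=OPEN
  event#10 t=22s outcome=S: state=OPEN
  event#11 t=23s outcome=F: state=OPEN
  event#12 t=27s outcome=F: state=OPEN
  event#13 t=30s outcome=F: state=OPEN
  event#14 t=31s outcome=F: state=OPEN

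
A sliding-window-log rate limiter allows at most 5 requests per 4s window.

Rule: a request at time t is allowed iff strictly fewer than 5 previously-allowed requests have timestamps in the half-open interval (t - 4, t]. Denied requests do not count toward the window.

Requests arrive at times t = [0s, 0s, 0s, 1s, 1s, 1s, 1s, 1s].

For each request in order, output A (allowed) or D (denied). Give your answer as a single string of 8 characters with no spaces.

Tracking allowed requests in the window:
  req#1 t=0s: ALLOW
  req#2 t=0s: ALLOW
  req#3 t=0s: ALLOW
  req#4 t=1s: ALLOW
  req#5 t=1s: ALLOW
  req#6 t=1s: DENY
  req#7 t=1s: DENY
  req#8 t=1s: DENY

Answer: AAAAADDD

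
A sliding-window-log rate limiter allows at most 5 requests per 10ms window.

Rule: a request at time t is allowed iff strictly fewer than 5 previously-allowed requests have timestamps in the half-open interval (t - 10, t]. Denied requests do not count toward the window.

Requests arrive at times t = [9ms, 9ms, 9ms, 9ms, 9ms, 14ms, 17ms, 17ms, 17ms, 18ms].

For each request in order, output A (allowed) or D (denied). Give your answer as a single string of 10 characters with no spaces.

Answer: AAAAADDDDD

Derivation:
Tracking allowed requests in the window:
  req#1 t=9ms: ALLOW
  req#2 t=9ms: ALLOW
  req#3 t=9ms: ALLOW
  req#4 t=9ms: ALLOW
  req#5 t=9ms: ALLOW
  req#6 t=14ms: DENY
  req#7 t=17ms: DENY
  req#8 t=17ms: DENY
  req#9 t=17ms: DENY
  req#10 t=18ms: DENY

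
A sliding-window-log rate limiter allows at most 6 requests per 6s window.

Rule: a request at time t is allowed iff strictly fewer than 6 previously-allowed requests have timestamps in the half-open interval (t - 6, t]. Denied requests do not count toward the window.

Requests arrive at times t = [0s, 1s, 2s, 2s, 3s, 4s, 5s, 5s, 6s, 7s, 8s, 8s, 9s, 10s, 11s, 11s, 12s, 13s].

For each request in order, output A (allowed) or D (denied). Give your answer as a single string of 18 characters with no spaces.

Answer: AAAAAADDAAAAAADDAA

Derivation:
Tracking allowed requests in the window:
  req#1 t=0s: ALLOW
  req#2 t=1s: ALLOW
  req#3 t=2s: ALLOW
  req#4 t=2s: ALLOW
  req#5 t=3s: ALLOW
  req#6 t=4s: ALLOW
  req#7 t=5s: DENY
  req#8 t=5s: DENY
  req#9 t=6s: ALLOW
  req#10 t=7s: ALLOW
  req#11 t=8s: ALLOW
  req#12 t=8s: ALLOW
  req#13 t=9s: ALLOW
  req#14 t=10s: ALLOW
  req#15 t=11s: DENY
  req#16 t=11s: DENY
  req#17 t=12s: ALLOW
  req#18 t=13s: ALLOW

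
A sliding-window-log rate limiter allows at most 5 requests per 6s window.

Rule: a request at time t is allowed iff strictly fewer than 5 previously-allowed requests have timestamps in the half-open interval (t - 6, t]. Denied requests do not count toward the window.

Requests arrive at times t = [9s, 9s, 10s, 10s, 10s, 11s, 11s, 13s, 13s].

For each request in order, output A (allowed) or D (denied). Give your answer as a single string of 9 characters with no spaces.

Tracking allowed requests in the window:
  req#1 t=9s: ALLOW
  req#2 t=9s: ALLOW
  req#3 t=10s: ALLOW
  req#4 t=10s: ALLOW
  req#5 t=10s: ALLOW
  req#6 t=11s: DENY
  req#7 t=11s: DENY
  req#8 t=13s: DENY
  req#9 t=13s: DENY

Answer: AAAAADDDD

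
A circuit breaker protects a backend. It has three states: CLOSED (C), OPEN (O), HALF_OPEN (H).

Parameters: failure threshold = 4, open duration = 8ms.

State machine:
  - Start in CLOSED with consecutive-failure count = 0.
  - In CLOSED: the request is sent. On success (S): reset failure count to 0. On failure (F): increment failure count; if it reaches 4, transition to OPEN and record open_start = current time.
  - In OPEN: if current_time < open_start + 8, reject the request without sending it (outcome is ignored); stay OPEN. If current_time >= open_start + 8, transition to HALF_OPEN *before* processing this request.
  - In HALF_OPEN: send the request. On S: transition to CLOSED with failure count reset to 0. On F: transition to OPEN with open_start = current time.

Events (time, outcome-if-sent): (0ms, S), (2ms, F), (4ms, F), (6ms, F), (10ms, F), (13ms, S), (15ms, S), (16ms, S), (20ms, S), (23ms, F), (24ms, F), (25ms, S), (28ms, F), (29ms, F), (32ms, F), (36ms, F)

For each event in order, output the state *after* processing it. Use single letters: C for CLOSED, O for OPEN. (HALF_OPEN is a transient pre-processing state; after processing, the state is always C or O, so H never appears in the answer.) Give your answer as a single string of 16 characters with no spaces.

State after each event:
  event#1 t=0ms outcome=S: state=CLOSED
  event#2 t=2ms outcome=F: state=CLOSED
  event#3 t=4ms outcome=F: state=CLOSED
  event#4 t=6ms outcome=F: state=CLOSED
  event#5 t=10ms outcome=F: state=OPEN
  event#6 t=13ms outcome=S: state=OPEN
  event#7 t=15ms outcome=S: state=OPEN
  event#8 t=16ms outcome=S: state=OPEN
  event#9 t=20ms outcome=S: state=CLOSED
  event#10 t=23ms outcome=F: state=CLOSED
  event#11 t=24ms outcome=F: state=CLOSED
  event#12 t=25ms outcome=S: state=CLOSED
  event#13 t=28ms outcome=F: state=CLOSED
  event#14 t=29ms outcome=F: state=CLOSED
  event#15 t=32ms outcome=F: state=CLOSED
  event#16 t=36ms outcome=F: state=OPEN

Answer: CCCCOOOOCCCCCCCO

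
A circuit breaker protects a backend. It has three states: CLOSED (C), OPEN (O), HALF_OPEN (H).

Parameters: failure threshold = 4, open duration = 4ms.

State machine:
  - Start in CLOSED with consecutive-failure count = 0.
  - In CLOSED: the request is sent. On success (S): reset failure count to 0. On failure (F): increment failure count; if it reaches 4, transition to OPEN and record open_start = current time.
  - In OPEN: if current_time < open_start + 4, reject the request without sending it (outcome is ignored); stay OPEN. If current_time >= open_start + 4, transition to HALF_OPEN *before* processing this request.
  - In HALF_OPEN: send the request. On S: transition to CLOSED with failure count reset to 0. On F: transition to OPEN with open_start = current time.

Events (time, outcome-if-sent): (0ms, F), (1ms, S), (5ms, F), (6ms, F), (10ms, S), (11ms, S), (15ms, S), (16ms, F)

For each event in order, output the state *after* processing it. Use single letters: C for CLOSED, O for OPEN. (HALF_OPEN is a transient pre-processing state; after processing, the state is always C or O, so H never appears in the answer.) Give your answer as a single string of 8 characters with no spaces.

Answer: CCCCCCCC

Derivation:
State after each event:
  event#1 t=0ms outcome=F: state=CLOSED
  event#2 t=1ms outcome=S: state=CLOSED
  event#3 t=5ms outcome=F: state=CLOSED
  event#4 t=6ms outcome=F: state=CLOSED
  event#5 t=10ms outcome=S: state=CLOSED
  event#6 t=11ms outcome=S: state=CLOSED
  event#7 t=15ms outcome=S: state=CLOSED
  event#8 t=16ms outcome=F: state=CLOSED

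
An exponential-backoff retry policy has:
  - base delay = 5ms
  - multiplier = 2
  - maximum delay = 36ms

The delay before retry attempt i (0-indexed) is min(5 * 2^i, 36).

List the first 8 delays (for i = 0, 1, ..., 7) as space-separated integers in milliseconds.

Answer: 5 10 20 36 36 36 36 36

Derivation:
Computing each delay:
  i=0: min(5*2^0, 36) = 5
  i=1: min(5*2^1, 36) = 10
  i=2: min(5*2^2, 36) = 20
  i=3: min(5*2^3, 36) = 36
  i=4: min(5*2^4, 36) = 36
  i=5: min(5*2^5, 36) = 36
  i=6: min(5*2^6, 36) = 36
  i=7: min(5*2^7, 36) = 36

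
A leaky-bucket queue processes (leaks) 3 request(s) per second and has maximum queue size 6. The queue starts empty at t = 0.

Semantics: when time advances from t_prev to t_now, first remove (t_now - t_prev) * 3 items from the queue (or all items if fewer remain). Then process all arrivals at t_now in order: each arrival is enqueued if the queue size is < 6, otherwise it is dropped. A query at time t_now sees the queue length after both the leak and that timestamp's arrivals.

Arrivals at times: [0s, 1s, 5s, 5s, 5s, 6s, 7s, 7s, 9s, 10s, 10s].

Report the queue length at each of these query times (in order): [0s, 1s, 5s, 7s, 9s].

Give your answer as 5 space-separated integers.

Queue lengths at query times:
  query t=0s: backlog = 1
  query t=1s: backlog = 1
  query t=5s: backlog = 3
  query t=7s: backlog = 2
  query t=9s: backlog = 1

Answer: 1 1 3 2 1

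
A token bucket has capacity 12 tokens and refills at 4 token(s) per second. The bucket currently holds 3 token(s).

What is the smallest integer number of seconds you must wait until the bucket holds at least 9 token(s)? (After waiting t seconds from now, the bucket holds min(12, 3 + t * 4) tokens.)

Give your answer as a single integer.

Need 3 + t * 4 >= 9, so t >= 6/4.
Smallest integer t = ceil(6/4) = 2.

Answer: 2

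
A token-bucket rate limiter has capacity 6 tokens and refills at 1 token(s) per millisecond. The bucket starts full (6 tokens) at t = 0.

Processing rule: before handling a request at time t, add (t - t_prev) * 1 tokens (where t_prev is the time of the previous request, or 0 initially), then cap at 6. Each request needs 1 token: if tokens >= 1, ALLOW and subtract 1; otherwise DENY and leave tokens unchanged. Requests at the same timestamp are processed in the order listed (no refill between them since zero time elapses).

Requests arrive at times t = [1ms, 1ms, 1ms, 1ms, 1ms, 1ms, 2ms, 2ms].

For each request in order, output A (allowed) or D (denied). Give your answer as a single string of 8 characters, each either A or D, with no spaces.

Answer: AAAAAAAD

Derivation:
Simulating step by step:
  req#1 t=1ms: ALLOW
  req#2 t=1ms: ALLOW
  req#3 t=1ms: ALLOW
  req#4 t=1ms: ALLOW
  req#5 t=1ms: ALLOW
  req#6 t=1ms: ALLOW
  req#7 t=2ms: ALLOW
  req#8 t=2ms: DENY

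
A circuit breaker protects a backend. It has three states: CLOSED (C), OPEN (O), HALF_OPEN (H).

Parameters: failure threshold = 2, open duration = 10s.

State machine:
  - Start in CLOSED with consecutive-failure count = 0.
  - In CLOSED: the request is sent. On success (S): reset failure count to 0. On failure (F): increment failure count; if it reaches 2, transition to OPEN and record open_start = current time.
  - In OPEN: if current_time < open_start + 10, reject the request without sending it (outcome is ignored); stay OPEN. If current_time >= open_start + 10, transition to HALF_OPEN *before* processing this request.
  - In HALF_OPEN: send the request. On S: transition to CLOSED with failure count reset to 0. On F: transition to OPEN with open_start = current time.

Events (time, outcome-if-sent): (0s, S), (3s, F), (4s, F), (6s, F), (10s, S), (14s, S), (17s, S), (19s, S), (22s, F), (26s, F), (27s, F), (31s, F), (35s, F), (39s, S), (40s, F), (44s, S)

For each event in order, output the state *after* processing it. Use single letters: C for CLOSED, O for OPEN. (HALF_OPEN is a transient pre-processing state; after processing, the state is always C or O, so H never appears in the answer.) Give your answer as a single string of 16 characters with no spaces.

State after each event:
  event#1 t=0s outcome=S: state=CLOSED
  event#2 t=3s outcome=F: state=CLOSED
  event#3 t=4s outcome=F: state=OPEN
  event#4 t=6s outcome=F: state=OPEN
  event#5 t=10s outcome=S: state=OPEN
  event#6 t=14s outcome=S: state=CLOSED
  event#7 t=17s outcome=S: state=CLOSED
  event#8 t=19s outcome=S: state=CLOSED
  event#9 t=22s outcome=F: state=CLOSED
  event#10 t=26s outcome=F: state=OPEN
  event#11 t=27s outcome=F: state=OPEN
  event#12 t=31s outcome=F: state=OPEN
  event#13 t=35s outcome=F: state=OPEN
  event#14 t=39s outcome=S: state=CLOSED
  event#15 t=40s outcome=F: state=CLOSED
  event#16 t=44s outcome=S: state=CLOSED

Answer: CCOOOCCCCOOOOCCC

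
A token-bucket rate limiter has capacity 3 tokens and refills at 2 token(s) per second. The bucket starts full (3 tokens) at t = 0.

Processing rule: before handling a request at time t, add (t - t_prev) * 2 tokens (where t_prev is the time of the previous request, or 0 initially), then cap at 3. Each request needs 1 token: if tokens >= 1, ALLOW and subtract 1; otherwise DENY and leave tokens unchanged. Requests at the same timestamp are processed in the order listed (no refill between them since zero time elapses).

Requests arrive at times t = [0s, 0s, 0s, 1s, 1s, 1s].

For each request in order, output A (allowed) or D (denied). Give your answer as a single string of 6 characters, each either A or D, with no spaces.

Simulating step by step:
  req#1 t=0s: ALLOW
  req#2 t=0s: ALLOW
  req#3 t=0s: ALLOW
  req#4 t=1s: ALLOW
  req#5 t=1s: ALLOW
  req#6 t=1s: DENY

Answer: AAAAAD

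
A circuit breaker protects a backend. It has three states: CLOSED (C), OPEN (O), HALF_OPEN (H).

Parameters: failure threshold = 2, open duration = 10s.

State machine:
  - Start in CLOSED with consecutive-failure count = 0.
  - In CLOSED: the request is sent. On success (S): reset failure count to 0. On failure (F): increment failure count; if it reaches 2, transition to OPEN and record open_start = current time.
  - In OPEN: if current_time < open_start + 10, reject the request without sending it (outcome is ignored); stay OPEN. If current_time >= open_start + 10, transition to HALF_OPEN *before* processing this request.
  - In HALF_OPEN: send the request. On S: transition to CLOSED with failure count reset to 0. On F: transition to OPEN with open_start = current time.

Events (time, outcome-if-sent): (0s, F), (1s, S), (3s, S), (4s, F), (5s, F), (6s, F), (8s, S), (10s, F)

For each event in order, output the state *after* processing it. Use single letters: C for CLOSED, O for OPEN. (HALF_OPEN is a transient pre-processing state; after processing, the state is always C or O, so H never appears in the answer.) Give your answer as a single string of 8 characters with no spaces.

Answer: CCCCOOOO

Derivation:
State after each event:
  event#1 t=0s outcome=F: state=CLOSED
  event#2 t=1s outcome=S: state=CLOSED
  event#3 t=3s outcome=S: state=CLOSED
  event#4 t=4s outcome=F: state=CLOSED
  event#5 t=5s outcome=F: state=OPEN
  event#6 t=6s outcome=F: state=OPEN
  event#7 t=8s outcome=S: state=OPEN
  event#8 t=10s outcome=F: state=OPEN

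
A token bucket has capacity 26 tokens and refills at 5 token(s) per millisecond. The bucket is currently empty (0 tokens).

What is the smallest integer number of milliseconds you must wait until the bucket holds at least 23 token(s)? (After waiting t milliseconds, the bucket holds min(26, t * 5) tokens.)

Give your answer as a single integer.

Need t * 5 >= 23, so t >= 23/5.
Smallest integer t = ceil(23/5) = 5.

Answer: 5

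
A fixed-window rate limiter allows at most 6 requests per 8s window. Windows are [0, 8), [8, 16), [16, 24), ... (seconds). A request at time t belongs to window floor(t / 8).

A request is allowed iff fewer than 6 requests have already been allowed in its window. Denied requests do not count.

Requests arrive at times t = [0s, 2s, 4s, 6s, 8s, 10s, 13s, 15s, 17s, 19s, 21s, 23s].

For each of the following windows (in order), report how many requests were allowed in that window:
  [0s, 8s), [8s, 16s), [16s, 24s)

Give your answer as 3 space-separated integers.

Processing requests:
  req#1 t=0s (window 0): ALLOW
  req#2 t=2s (window 0): ALLOW
  req#3 t=4s (window 0): ALLOW
  req#4 t=6s (window 0): ALLOW
  req#5 t=8s (window 1): ALLOW
  req#6 t=10s (window 1): ALLOW
  req#7 t=13s (window 1): ALLOW
  req#8 t=15s (window 1): ALLOW
  req#9 t=17s (window 2): ALLOW
  req#10 t=19s (window 2): ALLOW
  req#11 t=21s (window 2): ALLOW
  req#12 t=23s (window 2): ALLOW

Allowed counts by window: 4 4 4

Answer: 4 4 4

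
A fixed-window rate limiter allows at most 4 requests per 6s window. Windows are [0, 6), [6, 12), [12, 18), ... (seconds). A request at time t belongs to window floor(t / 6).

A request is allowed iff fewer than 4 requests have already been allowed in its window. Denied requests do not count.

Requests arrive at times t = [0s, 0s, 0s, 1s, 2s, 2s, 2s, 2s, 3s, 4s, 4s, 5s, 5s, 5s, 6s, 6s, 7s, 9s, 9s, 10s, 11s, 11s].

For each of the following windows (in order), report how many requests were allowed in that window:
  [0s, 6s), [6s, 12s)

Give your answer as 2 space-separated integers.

Answer: 4 4

Derivation:
Processing requests:
  req#1 t=0s (window 0): ALLOW
  req#2 t=0s (window 0): ALLOW
  req#3 t=0s (window 0): ALLOW
  req#4 t=1s (window 0): ALLOW
  req#5 t=2s (window 0): DENY
  req#6 t=2s (window 0): DENY
  req#7 t=2s (window 0): DENY
  req#8 t=2s (window 0): DENY
  req#9 t=3s (window 0): DENY
  req#10 t=4s (window 0): DENY
  req#11 t=4s (window 0): DENY
  req#12 t=5s (window 0): DENY
  req#13 t=5s (window 0): DENY
  req#14 t=5s (window 0): DENY
  req#15 t=6s (window 1): ALLOW
  req#16 t=6s (window 1): ALLOW
  req#17 t=7s (window 1): ALLOW
  req#18 t=9s (window 1): ALLOW
  req#19 t=9s (window 1): DENY
  req#20 t=10s (window 1): DENY
  req#21 t=11s (window 1): DENY
  req#22 t=11s (window 1): DENY

Allowed counts by window: 4 4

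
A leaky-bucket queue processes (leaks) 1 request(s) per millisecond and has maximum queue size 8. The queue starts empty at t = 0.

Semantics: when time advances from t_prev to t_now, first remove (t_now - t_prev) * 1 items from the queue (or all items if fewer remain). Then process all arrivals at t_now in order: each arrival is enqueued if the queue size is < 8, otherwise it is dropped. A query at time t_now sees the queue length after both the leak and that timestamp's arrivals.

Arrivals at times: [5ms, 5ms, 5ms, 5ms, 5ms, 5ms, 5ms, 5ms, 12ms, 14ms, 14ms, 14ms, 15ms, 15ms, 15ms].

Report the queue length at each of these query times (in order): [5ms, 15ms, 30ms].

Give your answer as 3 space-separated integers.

Answer: 8 5 0

Derivation:
Queue lengths at query times:
  query t=5ms: backlog = 8
  query t=15ms: backlog = 5
  query t=30ms: backlog = 0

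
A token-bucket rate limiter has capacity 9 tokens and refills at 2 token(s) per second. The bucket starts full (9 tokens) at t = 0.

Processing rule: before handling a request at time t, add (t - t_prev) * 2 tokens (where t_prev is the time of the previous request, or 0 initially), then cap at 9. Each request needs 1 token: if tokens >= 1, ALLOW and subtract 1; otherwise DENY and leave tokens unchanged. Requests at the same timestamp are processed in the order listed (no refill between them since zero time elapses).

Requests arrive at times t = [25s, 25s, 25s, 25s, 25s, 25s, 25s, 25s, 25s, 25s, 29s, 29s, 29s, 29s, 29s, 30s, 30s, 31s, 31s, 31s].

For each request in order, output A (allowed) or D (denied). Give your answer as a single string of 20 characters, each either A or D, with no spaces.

Simulating step by step:
  req#1 t=25s: ALLOW
  req#2 t=25s: ALLOW
  req#3 t=25s: ALLOW
  req#4 t=25s: ALLOW
  req#5 t=25s: ALLOW
  req#6 t=25s: ALLOW
  req#7 t=25s: ALLOW
  req#8 t=25s: ALLOW
  req#9 t=25s: ALLOW
  req#10 t=25s: DENY
  req#11 t=29s: ALLOW
  req#12 t=29s: ALLOW
  req#13 t=29s: ALLOW
  req#14 t=29s: ALLOW
  req#15 t=29s: ALLOW
  req#16 t=30s: ALLOW
  req#17 t=30s: ALLOW
  req#18 t=31s: ALLOW
  req#19 t=31s: ALLOW
  req#20 t=31s: ALLOW

Answer: AAAAAAAAADAAAAAAAAAA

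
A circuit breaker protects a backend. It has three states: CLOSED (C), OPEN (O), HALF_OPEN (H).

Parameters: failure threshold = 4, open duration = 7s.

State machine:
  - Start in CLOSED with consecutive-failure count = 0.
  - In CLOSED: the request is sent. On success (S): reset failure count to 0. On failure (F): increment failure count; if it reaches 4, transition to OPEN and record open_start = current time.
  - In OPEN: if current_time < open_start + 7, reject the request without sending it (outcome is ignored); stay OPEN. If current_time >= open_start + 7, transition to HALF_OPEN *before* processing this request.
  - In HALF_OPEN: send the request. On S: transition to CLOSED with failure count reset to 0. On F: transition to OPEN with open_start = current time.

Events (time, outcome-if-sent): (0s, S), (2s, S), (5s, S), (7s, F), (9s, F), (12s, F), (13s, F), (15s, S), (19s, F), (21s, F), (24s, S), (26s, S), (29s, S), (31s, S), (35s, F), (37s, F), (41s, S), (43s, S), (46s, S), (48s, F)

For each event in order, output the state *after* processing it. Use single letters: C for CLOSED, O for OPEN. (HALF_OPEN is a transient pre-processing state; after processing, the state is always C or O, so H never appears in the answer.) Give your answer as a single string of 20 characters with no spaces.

Answer: CCCCCCOOOOOOCCCCCCCC

Derivation:
State after each event:
  event#1 t=0s outcome=S: state=CLOSED
  event#2 t=2s outcome=S: state=CLOSED
  event#3 t=5s outcome=S: state=CLOSED
  event#4 t=7s outcome=F: state=CLOSED
  event#5 t=9s outcome=F: state=CLOSED
  event#6 t=12s outcome=F: state=CLOSED
  event#7 t=13s outcome=F: state=OPEN
  event#8 t=15s outcome=S: state=OPEN
  event#9 t=19s outcome=F: state=OPEN
  event#10 t=21s outcome=F: state=OPEN
  event#11 t=24s outcome=S: state=OPEN
  event#12 t=26s outcome=S: state=OPEN
  event#13 t=29s outcome=S: state=CLOSED
  event#14 t=31s outcome=S: state=CLOSED
  event#15 t=35s outcome=F: state=CLOSED
  event#16 t=37s outcome=F: state=CLOSED
  event#17 t=41s outcome=S: state=CLOSED
  event#18 t=43s outcome=S: state=CLOSED
  event#19 t=46s outcome=S: state=CLOSED
  event#20 t=48s outcome=F: state=CLOSED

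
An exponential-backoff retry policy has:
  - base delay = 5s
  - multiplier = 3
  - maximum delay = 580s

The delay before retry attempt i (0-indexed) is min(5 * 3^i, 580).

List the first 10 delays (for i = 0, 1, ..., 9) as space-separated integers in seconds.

Answer: 5 15 45 135 405 580 580 580 580 580

Derivation:
Computing each delay:
  i=0: min(5*3^0, 580) = 5
  i=1: min(5*3^1, 580) = 15
  i=2: min(5*3^2, 580) = 45
  i=3: min(5*3^3, 580) = 135
  i=4: min(5*3^4, 580) = 405
  i=5: min(5*3^5, 580) = 580
  i=6: min(5*3^6, 580) = 580
  i=7: min(5*3^7, 580) = 580
  i=8: min(5*3^8, 580) = 580
  i=9: min(5*3^9, 580) = 580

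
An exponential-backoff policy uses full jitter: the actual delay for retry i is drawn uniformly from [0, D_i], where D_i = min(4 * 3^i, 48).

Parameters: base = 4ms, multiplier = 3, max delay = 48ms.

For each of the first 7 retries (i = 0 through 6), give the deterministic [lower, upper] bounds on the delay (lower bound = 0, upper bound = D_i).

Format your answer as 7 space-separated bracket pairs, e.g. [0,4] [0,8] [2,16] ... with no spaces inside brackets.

Computing bounds per retry:
  i=0: D_i=min(4*3^0,48)=4, bounds=[0,4]
  i=1: D_i=min(4*3^1,48)=12, bounds=[0,12]
  i=2: D_i=min(4*3^2,48)=36, bounds=[0,36]
  i=3: D_i=min(4*3^3,48)=48, bounds=[0,48]
  i=4: D_i=min(4*3^4,48)=48, bounds=[0,48]
  i=5: D_i=min(4*3^5,48)=48, bounds=[0,48]
  i=6: D_i=min(4*3^6,48)=48, bounds=[0,48]

Answer: [0,4] [0,12] [0,36] [0,48] [0,48] [0,48] [0,48]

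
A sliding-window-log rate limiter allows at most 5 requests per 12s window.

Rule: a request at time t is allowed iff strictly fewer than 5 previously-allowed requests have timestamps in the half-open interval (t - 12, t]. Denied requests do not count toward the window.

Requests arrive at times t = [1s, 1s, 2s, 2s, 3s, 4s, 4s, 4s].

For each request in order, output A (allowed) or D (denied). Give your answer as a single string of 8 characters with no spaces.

Answer: AAAAADDD

Derivation:
Tracking allowed requests in the window:
  req#1 t=1s: ALLOW
  req#2 t=1s: ALLOW
  req#3 t=2s: ALLOW
  req#4 t=2s: ALLOW
  req#5 t=3s: ALLOW
  req#6 t=4s: DENY
  req#7 t=4s: DENY
  req#8 t=4s: DENY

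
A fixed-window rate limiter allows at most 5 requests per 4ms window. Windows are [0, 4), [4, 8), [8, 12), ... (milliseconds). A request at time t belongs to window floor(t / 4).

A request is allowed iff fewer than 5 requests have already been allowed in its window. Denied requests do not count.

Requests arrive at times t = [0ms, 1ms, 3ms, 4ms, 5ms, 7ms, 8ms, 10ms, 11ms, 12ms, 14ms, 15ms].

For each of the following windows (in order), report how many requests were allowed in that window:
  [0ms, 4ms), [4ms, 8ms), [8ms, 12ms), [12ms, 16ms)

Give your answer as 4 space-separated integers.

Answer: 3 3 3 3

Derivation:
Processing requests:
  req#1 t=0ms (window 0): ALLOW
  req#2 t=1ms (window 0): ALLOW
  req#3 t=3ms (window 0): ALLOW
  req#4 t=4ms (window 1): ALLOW
  req#5 t=5ms (window 1): ALLOW
  req#6 t=7ms (window 1): ALLOW
  req#7 t=8ms (window 2): ALLOW
  req#8 t=10ms (window 2): ALLOW
  req#9 t=11ms (window 2): ALLOW
  req#10 t=12ms (window 3): ALLOW
  req#11 t=14ms (window 3): ALLOW
  req#12 t=15ms (window 3): ALLOW

Allowed counts by window: 3 3 3 3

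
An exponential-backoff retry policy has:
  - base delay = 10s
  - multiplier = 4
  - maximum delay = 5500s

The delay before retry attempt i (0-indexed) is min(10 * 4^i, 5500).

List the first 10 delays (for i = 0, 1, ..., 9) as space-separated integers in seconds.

Computing each delay:
  i=0: min(10*4^0, 5500) = 10
  i=1: min(10*4^1, 5500) = 40
  i=2: min(10*4^2, 5500) = 160
  i=3: min(10*4^3, 5500) = 640
  i=4: min(10*4^4, 5500) = 2560
  i=5: min(10*4^5, 5500) = 5500
  i=6: min(10*4^6, 5500) = 5500
  i=7: min(10*4^7, 5500) = 5500
  i=8: min(10*4^8, 5500) = 5500
  i=9: min(10*4^9, 5500) = 5500

Answer: 10 40 160 640 2560 5500 5500 5500 5500 5500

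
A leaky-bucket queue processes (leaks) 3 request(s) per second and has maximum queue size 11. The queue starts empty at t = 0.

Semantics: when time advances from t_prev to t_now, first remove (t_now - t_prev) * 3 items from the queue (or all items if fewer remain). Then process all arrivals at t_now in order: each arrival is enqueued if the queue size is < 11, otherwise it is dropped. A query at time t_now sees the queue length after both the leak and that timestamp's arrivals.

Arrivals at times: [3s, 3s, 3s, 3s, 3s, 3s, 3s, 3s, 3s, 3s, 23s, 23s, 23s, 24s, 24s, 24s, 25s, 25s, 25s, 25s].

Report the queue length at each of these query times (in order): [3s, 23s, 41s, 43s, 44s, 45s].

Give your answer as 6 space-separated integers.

Queue lengths at query times:
  query t=3s: backlog = 10
  query t=23s: backlog = 3
  query t=41s: backlog = 0
  query t=43s: backlog = 0
  query t=44s: backlog = 0
  query t=45s: backlog = 0

Answer: 10 3 0 0 0 0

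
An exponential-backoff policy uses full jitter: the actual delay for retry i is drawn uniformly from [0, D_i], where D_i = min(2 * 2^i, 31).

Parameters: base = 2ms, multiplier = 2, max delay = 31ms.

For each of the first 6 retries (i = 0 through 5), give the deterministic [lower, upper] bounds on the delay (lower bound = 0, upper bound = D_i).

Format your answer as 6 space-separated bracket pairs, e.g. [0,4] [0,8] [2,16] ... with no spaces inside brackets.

Computing bounds per retry:
  i=0: D_i=min(2*2^0,31)=2, bounds=[0,2]
  i=1: D_i=min(2*2^1,31)=4, bounds=[0,4]
  i=2: D_i=min(2*2^2,31)=8, bounds=[0,8]
  i=3: D_i=min(2*2^3,31)=16, bounds=[0,16]
  i=4: D_i=min(2*2^4,31)=31, bounds=[0,31]
  i=5: D_i=min(2*2^5,31)=31, bounds=[0,31]

Answer: [0,2] [0,4] [0,8] [0,16] [0,31] [0,31]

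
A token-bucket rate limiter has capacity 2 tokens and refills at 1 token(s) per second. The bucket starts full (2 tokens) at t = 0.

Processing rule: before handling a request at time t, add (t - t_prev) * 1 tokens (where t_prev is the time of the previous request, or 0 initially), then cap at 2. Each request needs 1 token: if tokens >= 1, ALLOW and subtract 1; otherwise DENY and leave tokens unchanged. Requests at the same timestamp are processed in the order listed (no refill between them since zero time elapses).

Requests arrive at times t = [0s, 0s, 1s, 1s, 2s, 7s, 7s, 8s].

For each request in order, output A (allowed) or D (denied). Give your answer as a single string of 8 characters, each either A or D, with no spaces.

Simulating step by step:
  req#1 t=0s: ALLOW
  req#2 t=0s: ALLOW
  req#3 t=1s: ALLOW
  req#4 t=1s: DENY
  req#5 t=2s: ALLOW
  req#6 t=7s: ALLOW
  req#7 t=7s: ALLOW
  req#8 t=8s: ALLOW

Answer: AAADAAAA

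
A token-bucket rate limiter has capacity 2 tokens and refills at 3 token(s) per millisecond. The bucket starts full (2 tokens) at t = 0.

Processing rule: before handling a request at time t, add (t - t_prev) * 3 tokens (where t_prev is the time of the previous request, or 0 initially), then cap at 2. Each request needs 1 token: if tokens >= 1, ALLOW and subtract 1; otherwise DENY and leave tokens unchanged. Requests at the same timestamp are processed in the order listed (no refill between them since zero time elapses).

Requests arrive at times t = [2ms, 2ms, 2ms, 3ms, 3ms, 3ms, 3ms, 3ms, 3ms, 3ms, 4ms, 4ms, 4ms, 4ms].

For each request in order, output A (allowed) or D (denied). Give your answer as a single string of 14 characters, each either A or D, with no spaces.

Simulating step by step:
  req#1 t=2ms: ALLOW
  req#2 t=2ms: ALLOW
  req#3 t=2ms: DENY
  req#4 t=3ms: ALLOW
  req#5 t=3ms: ALLOW
  req#6 t=3ms: DENY
  req#7 t=3ms: DENY
  req#8 t=3ms: DENY
  req#9 t=3ms: DENY
  req#10 t=3ms: DENY
  req#11 t=4ms: ALLOW
  req#12 t=4ms: ALLOW
  req#13 t=4ms: DENY
  req#14 t=4ms: DENY

Answer: AADAADDDDDAADD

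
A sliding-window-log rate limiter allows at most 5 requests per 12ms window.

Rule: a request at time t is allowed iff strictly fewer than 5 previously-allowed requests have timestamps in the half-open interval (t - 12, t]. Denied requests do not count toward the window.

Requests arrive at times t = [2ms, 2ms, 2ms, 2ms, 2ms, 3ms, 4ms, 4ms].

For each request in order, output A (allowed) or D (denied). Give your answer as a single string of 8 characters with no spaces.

Tracking allowed requests in the window:
  req#1 t=2ms: ALLOW
  req#2 t=2ms: ALLOW
  req#3 t=2ms: ALLOW
  req#4 t=2ms: ALLOW
  req#5 t=2ms: ALLOW
  req#6 t=3ms: DENY
  req#7 t=4ms: DENY
  req#8 t=4ms: DENY

Answer: AAAAADDD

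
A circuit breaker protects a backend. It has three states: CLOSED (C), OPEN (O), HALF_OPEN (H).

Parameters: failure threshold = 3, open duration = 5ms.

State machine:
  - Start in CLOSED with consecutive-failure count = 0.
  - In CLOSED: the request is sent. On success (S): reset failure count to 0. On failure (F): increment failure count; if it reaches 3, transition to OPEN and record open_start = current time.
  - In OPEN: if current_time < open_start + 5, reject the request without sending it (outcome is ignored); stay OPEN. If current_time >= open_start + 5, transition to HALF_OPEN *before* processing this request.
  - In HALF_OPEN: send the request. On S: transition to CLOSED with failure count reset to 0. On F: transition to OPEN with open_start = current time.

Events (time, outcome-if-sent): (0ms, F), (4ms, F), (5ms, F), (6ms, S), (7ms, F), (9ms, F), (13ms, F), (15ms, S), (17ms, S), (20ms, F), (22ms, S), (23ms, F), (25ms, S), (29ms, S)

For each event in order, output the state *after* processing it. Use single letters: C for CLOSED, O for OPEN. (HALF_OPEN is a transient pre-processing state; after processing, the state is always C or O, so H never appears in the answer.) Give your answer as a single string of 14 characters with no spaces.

Answer: CCOOOOOOOOOOCC

Derivation:
State after each event:
  event#1 t=0ms outcome=F: state=CLOSED
  event#2 t=4ms outcome=F: state=CLOSED
  event#3 t=5ms outcome=F: state=OPEN
  event#4 t=6ms outcome=S: state=OPEN
  event#5 t=7ms outcome=F: state=OPEN
  event#6 t=9ms outcome=F: state=OPEN
  event#7 t=13ms outcome=F: state=OPEN
  event#8 t=15ms outcome=S: state=OPEN
  event#9 t=17ms outcome=S: state=OPEN
  event#10 t=20ms outcome=F: state=OPEN
  event#11 t=22ms outcome=S: state=OPEN
  event#12 t=23ms outcome=F: state=OPEN
  event#13 t=25ms outcome=S: state=CLOSED
  event#14 t=29ms outcome=S: state=CLOSED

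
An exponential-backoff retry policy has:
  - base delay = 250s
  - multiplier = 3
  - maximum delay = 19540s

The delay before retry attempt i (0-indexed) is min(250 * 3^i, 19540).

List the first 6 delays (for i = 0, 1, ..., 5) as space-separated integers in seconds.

Computing each delay:
  i=0: min(250*3^0, 19540) = 250
  i=1: min(250*3^1, 19540) = 750
  i=2: min(250*3^2, 19540) = 2250
  i=3: min(250*3^3, 19540) = 6750
  i=4: min(250*3^4, 19540) = 19540
  i=5: min(250*3^5, 19540) = 19540

Answer: 250 750 2250 6750 19540 19540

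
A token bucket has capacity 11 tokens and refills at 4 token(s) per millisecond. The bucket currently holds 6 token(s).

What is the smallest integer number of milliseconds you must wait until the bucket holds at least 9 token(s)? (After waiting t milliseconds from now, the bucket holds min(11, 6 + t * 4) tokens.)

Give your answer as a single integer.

Answer: 1

Derivation:
Need 6 + t * 4 >= 9, so t >= 3/4.
Smallest integer t = ceil(3/4) = 1.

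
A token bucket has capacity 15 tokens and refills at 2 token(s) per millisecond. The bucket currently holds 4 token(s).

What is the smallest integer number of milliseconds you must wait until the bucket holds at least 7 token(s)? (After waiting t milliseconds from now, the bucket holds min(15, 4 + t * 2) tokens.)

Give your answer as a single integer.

Need 4 + t * 2 >= 7, so t >= 3/2.
Smallest integer t = ceil(3/2) = 2.

Answer: 2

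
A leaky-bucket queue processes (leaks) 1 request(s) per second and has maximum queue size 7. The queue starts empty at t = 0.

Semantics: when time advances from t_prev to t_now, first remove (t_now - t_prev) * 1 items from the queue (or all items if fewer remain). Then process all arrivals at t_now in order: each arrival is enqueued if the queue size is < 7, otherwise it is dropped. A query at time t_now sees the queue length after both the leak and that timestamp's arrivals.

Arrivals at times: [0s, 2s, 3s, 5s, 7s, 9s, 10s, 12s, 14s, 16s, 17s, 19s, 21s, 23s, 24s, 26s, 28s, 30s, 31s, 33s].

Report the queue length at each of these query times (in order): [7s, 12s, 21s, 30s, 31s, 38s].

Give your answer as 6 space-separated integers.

Answer: 1 1 1 1 1 0

Derivation:
Queue lengths at query times:
  query t=7s: backlog = 1
  query t=12s: backlog = 1
  query t=21s: backlog = 1
  query t=30s: backlog = 1
  query t=31s: backlog = 1
  query t=38s: backlog = 0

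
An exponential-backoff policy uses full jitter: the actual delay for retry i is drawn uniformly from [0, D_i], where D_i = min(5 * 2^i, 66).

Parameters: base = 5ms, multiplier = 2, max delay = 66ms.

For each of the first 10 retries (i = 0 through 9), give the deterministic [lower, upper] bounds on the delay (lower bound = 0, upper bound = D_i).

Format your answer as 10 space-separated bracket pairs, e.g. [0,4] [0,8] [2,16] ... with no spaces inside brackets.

Answer: [0,5] [0,10] [0,20] [0,40] [0,66] [0,66] [0,66] [0,66] [0,66] [0,66]

Derivation:
Computing bounds per retry:
  i=0: D_i=min(5*2^0,66)=5, bounds=[0,5]
  i=1: D_i=min(5*2^1,66)=10, bounds=[0,10]
  i=2: D_i=min(5*2^2,66)=20, bounds=[0,20]
  i=3: D_i=min(5*2^3,66)=40, bounds=[0,40]
  i=4: D_i=min(5*2^4,66)=66, bounds=[0,66]
  i=5: D_i=min(5*2^5,66)=66, bounds=[0,66]
  i=6: D_i=min(5*2^6,66)=66, bounds=[0,66]
  i=7: D_i=min(5*2^7,66)=66, bounds=[0,66]
  i=8: D_i=min(5*2^8,66)=66, bounds=[0,66]
  i=9: D_i=min(5*2^9,66)=66, bounds=[0,66]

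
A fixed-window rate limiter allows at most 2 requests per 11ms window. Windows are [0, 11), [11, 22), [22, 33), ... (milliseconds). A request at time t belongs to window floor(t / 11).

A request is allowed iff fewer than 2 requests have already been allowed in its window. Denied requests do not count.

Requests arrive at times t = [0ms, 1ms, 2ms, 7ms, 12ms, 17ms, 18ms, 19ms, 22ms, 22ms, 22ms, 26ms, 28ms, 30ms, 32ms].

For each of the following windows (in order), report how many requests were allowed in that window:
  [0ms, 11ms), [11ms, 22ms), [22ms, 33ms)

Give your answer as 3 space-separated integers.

Answer: 2 2 2

Derivation:
Processing requests:
  req#1 t=0ms (window 0): ALLOW
  req#2 t=1ms (window 0): ALLOW
  req#3 t=2ms (window 0): DENY
  req#4 t=7ms (window 0): DENY
  req#5 t=12ms (window 1): ALLOW
  req#6 t=17ms (window 1): ALLOW
  req#7 t=18ms (window 1): DENY
  req#8 t=19ms (window 1): DENY
  req#9 t=22ms (window 2): ALLOW
  req#10 t=22ms (window 2): ALLOW
  req#11 t=22ms (window 2): DENY
  req#12 t=26ms (window 2): DENY
  req#13 t=28ms (window 2): DENY
  req#14 t=30ms (window 2): DENY
  req#15 t=32ms (window 2): DENY

Allowed counts by window: 2 2 2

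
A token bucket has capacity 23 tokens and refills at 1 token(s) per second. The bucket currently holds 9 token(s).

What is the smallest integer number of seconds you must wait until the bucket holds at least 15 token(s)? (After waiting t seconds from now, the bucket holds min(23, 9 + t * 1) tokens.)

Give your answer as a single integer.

Answer: 6

Derivation:
Need 9 + t * 1 >= 15, so t >= 6/1.
Smallest integer t = ceil(6/1) = 6.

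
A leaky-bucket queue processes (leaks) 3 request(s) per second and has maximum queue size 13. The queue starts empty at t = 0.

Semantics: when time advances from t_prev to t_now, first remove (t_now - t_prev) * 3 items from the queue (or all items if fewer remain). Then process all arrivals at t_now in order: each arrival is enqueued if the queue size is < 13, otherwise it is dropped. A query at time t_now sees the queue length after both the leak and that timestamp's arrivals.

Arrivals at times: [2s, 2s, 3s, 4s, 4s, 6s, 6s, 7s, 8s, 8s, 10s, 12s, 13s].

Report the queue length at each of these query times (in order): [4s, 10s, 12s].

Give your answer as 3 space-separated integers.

Queue lengths at query times:
  query t=4s: backlog = 2
  query t=10s: backlog = 1
  query t=12s: backlog = 1

Answer: 2 1 1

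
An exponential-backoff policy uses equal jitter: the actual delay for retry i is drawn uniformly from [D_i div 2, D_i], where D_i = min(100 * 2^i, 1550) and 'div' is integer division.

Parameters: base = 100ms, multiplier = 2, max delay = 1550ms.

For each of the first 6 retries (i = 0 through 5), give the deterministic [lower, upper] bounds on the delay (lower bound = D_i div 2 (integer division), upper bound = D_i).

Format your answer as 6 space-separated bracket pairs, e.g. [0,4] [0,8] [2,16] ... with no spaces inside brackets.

Computing bounds per retry:
  i=0: D_i=min(100*2^0,1550)=100, bounds=[50,100]
  i=1: D_i=min(100*2^1,1550)=200, bounds=[100,200]
  i=2: D_i=min(100*2^2,1550)=400, bounds=[200,400]
  i=3: D_i=min(100*2^3,1550)=800, bounds=[400,800]
  i=4: D_i=min(100*2^4,1550)=1550, bounds=[775,1550]
  i=5: D_i=min(100*2^5,1550)=1550, bounds=[775,1550]

Answer: [50,100] [100,200] [200,400] [400,800] [775,1550] [775,1550]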